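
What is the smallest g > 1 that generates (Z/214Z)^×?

φ(214) = φ(2)·φ(107) = 1·106 = 106 = 2 · 53.
g is a primitive root iff g^(106/q) ≢ 1 (mod 214) for each prime q ∈ {2, 53}.
g = 2: gcd(2, 214) = 2 > 1, not a unit — skip.
g = 3: 3^53 ≡ 1 — hits 1, so not a primitive root.
g = 4: gcd(4, 214) = 2 > 1, not a unit — skip.
g = 5: 5^53 ≡ 213; 5^2 ≡ 25 — none is 1, so 5 is a primitive root.
So 5 is the smallest generator of (Z/214Z)^×.

5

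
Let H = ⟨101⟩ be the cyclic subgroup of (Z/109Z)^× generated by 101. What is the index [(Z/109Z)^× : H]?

9

Since 101 ∈ (Z/109Z)^×, its order divides φ(109) = 109 − 1 = 108 = 2^2 · 3^3.
Divisors of 108: 1, 2, 3, 4, 6, 9, 12, 18, 27, 36, 54, 108.
Test each divisor d:
101^1 ≡ 101 (mod 109)
101^2 ≡ 64 (mod 109)
101^3 ≡ 33 (mod 109)
101^4 ≡ 63 (mod 109)
101^6 ≡ 108 (mod 109)
101^9 ≡ 76 (mod 109)
101^12 ≡ 1 (mod 109) ✓
So ord_109(101) = 12, hence |⟨101⟩| = 12.
Index = |(Z/109Z)^×| / |⟨101⟩| = 108 / 12 = 9.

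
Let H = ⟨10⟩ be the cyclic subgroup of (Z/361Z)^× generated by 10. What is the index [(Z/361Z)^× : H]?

1

ord(10) | φ(361) = φ(19^2) = 19·(19−1) = 342 = 2 · 3^2 · 19.
Divisors of 342: 1, 2, 3, 6, 9, 18, 19, 38, 57, 114, 171, 342.
Evaluate successive powers at the divisors of 342:
10^1 ≡ 10 (mod 361)
10^2 ≡ 100 (mod 361)
10^3 ≡ 278 (mod 361)
10^6 ≡ 30 (mod 361)
10^9 ≡ 37 (mod 361)
10^18 ≡ 286 (mod 361)
10^19 ≡ 333 (mod 361)
10^38 ≡ 62 (mod 361)
10^57 ≡ 69 (mod 361)
10^114 ≡ 68 (mod 361)
10^171 ≡ 360 (mod 361)
10^342 ≡ 1 (mod 361) ✓
So ord_361(10) = 342, hence |⟨10⟩| = 342.
[(Z/361Z)^× : ⟨10⟩] = 342/342 = 1.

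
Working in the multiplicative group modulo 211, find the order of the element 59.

Since 59 ∈ (Z/211Z)^×, its order divides φ(211) = 211 − 1 = 210 = 2 · 3 · 5 · 7.
Divisors of 210: 1, 2, 3, 5, 6, 7, 10, 14, 15, 21, 30, 35, 42, 70, 105, 210.
Compute 59^d (mod 211) for the divisors d until we hit 1:
59^1 ≡ 59 (mod 211)
59^2 ≡ 105 (mod 211)
59^3 ≡ 76 (mod 211)
59^5 ≡ 173 (mod 211)
59^6 ≡ 79 (mod 211)
59^7 ≡ 19 (mod 211)
59^10 ≡ 178 (mod 211)
59^14 ≡ 150 (mod 211)
59^15 ≡ 199 (mod 211)
59^21 ≡ 107 (mod 211)
59^30 ≡ 144 (mod 211)
59^35 ≡ 14 (mod 211)
59^42 ≡ 55 (mod 211)
59^70 ≡ 196 (mod 211)
59^105 ≡ 1 (mod 211) ✓
The smallest such exponent is 105, so the order of 59 is 105.

105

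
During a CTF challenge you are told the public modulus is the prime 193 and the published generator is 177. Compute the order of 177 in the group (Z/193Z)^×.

24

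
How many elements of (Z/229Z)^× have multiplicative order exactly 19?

φ(229) = 229 − 1 = 228 = 2^2 · 3 · 19.
Since (Z/229Z)^× is cyclic of order 228, the number of elements of order d is φ(d) when d | 228 and 0 otherwise.
19 | 228, and φ(19) = 19 − 1 = 18.

18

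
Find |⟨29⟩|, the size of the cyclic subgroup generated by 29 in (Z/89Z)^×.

Since 29 ∈ (Z/89Z)^×, its order divides φ(89) = 89 − 1 = 88 = 2^3 · 11.
Divisors of 88: 1, 2, 4, 8, 11, 22, 44, 88.
Test each divisor d:
29^1 ≡ 29 (mod 89)
29^2 ≡ 40 (mod 89)
29^4 ≡ 87 (mod 89)
29^8 ≡ 4 (mod 89)
29^11 ≡ 12 (mod 89)
29^22 ≡ 55 (mod 89)
29^44 ≡ 88 (mod 89)
29^88 ≡ 1 (mod 89) ✓
Hence ord(29) = 88.

88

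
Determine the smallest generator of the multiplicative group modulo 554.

5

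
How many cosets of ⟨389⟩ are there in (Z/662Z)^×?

2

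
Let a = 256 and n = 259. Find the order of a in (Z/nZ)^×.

Since 256 ∈ (Z/259Z)^×, its order divides φ(259) = φ(7·37) = (7−1)·(37−1) = 6·36 = 216 = 2^3 · 3^3.
Divisors of 216: 1, 2, 3, 4, 6, 8, 9, 12, 18, 24, 27, 36, 54, 72, 108, 216.
Compute 256^d (mod 259) for the divisors d until we hit 1:
256^1 ≡ 256
256^2 ≡ 9
256^3 ≡ 232
256^4 ≡ 81
256^6 ≡ 211
256^8 ≡ 86
256^9 ≡ 1
Hence ord(256) = 9.

9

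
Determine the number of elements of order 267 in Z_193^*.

φ(193) = 193 − 1 = 192 = 2^6 · 3.
(Z/193Z)^× is cyclic (|G| = 192); a cyclic group of order m has exactly φ(d) elements of each order d | m, and none otherwise.
Since 267 ∤ 192, the count is 0.

0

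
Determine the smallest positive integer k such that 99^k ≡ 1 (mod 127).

9

The order of 99 must divide φ(127) = 127 − 1 = 126 = 2 · 3^2 · 7.
Divisors of 126: 1, 2, 3, 6, 7, 9, 14, 18, 21, 42, 63, 126.
Compute 99^d (mod 127) for the divisors d until we hit 1:
99^1 ≡ 99
99^2 ≡ 22
99^3 ≡ 19
99^6 ≡ 107
99^7 ≡ 52
99^9 ≡ 1
Hence ord(99) = 9.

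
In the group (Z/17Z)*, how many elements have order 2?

1

φ(17) = 17 − 1 = 16 = 2^4.
Since (Z/17Z)^× is cyclic of order 16, the number of elements of order d is φ(d) when d | 16 and 0 otherwise.
2 | 16, and φ(2) = 2 − 1 = 1.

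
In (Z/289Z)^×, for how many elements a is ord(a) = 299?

0

φ(289) = φ(17^2) = 17·(17−1) = 272 = 2^4 · 17.
(Z/289Z)^× is cyclic (|G| = 272); a cyclic group of order m has exactly φ(d) elements of each order d | m, and none otherwise.
Since 299 ∤ 272, the count is 0.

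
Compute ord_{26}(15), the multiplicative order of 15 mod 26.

12

The order of 15 must divide φ(26) = φ(2)·φ(13) = 1·12 = 12 = 2^2 · 3.
Divisors of 12: 1, 2, 3, 4, 6, 12.
Test each divisor d:
15^1 ≡ 15 (mod 26)
15^2 ≡ 17 (mod 26)
15^3 ≡ 21 (mod 26)
15^4 ≡ 3 (mod 26)
15^6 ≡ 25 (mod 26)
15^12 ≡ 1 (mod 26) ✓
Therefore the multiplicative order of 15 modulo 26 is 12.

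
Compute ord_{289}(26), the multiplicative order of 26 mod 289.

136

Since 26 ∈ (Z/289Z)^×, its order divides φ(289) = φ(17^2) = 17·(17−1) = 272 = 2^4 · 17.
Divisors of 272: 1, 2, 4, 8, 16, 17, 34, 68, 136, 272.
Test each divisor d:
26^1 ≡ 26 (mod 289)
26^2 ≡ 98 (mod 289)
26^4 ≡ 67 (mod 289)
26^8 ≡ 154 (mod 289)
26^16 ≡ 18 (mod 289)
26^17 ≡ 179 (mod 289)
26^34 ≡ 251 (mod 289)
26^68 ≡ 288 (mod 289)
26^136 ≡ 1 (mod 289) ✓
The smallest such exponent is 136, so the order of 26 is 136.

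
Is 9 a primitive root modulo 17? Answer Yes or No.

φ(17) = 17 − 1 = 16 = 2^4.
An element g generates (Z/17Z)^× iff g^(16/q) ≢ 1 (mod 17) for each prime q ∈ {2}.
9^8 ≡ 1 (mod 17)  [q = 2: ≡ 1 ✗]
Since 9^8 ≡ 1, the order of 9 divides 8 < 16, so 9 is not a primitive root.

No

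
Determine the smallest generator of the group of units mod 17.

3

φ(17) = 17 − 1 = 16 = 2^4.
Test candidates g = 2, 3, … against the prime factors q ∈ {2} of φ(17): g is a generator iff g^(16/q) ≢ 1 for every such q.
g = 2: 2^8 ≡ 1 — hits 1, so not a primitive root.
g = 3: 3^8 ≡ 16 — none is 1, so 3 is a primitive root.
The smallest primitive root modulo 17 is 3.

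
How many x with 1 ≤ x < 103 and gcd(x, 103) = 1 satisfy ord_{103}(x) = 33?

φ(103) = 103 − 1 = 102 = 2 · 3 · 17.
Since (Z/103Z)^× is cyclic of order 102, the number of elements of order d is φ(d) when d | 102 and 0 otherwise.
33 does not divide 102, so no element of (Z/103Z)^× has order 33.

0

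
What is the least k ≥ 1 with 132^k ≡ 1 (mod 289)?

68

The order of 132 must divide φ(289) = φ(17^2) = 17·(17−1) = 272 = 2^4 · 17.
Divisors of 272: 1, 2, 4, 8, 16, 17, 34, 68, 136, 272.
Test each divisor d:
132^1 ≡ 132 (mod 289)
132^2 ≡ 84 (mod 289)
132^4 ≡ 120 (mod 289)
132^8 ≡ 239 (mod 289)
132^16 ≡ 188 (mod 289)
132^17 ≡ 251 (mod 289)
132^34 ≡ 288 (mod 289)
132^68 ≡ 1 (mod 289) ✓
Hence ord(132) = 68.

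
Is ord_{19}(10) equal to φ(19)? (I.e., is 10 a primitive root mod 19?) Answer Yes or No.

Yes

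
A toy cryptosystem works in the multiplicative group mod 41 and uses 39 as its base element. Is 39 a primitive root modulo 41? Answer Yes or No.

φ(41) = 41 − 1 = 40 = 2^3 · 5.
An element g generates (Z/41Z)^× iff g^(40/q) ≢ 1 (mod 41) for each prime q ∈ {2, 5}.
39^20 ≡ 1 (mod 41)  [q = 2: ≡ 1 ✗]
39^8 ≡ 10 (mod 41)  [q = 5: ≢ 1 ✓]
The check at q = 2 fails, so 39 generates a proper subgroup.

No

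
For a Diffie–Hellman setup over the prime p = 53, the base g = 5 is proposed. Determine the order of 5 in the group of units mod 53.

52

Since 5 ∈ (Z/53Z)^×, its order divides φ(53) = 53 − 1 = 52 = 2^2 · 13.
Divisors of 52: 1, 2, 4, 13, 26, 52.
Test each divisor d:
5^1 ≡ 5
5^2 ≡ 25
5^4 ≡ 42
5^13 ≡ 23
5^26 ≡ 52
5^52 ≡ 1
So ord_53(5) = 52.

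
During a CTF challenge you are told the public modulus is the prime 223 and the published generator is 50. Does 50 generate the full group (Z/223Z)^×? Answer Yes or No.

No

φ(223) = 223 − 1 = 222 = 2 · 3 · 37.
Test 50^(222/q) mod 223 for each prime factor q of 222:
50^111 ≡ 1 (mod 223)  [q = 2: ≡ 1 ✗]
50^74 ≡ 183 (mod 223)  [q = 3: ≢ 1 ✓]
50^6 ≡ 128 (mod 223)  [q = 37: ≢ 1 ✓]
Since 50^111 ≡ 1, the order of 50 divides 111 < 222, so 50 is not a primitive root.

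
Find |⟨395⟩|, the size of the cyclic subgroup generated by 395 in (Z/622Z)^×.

ord(395) | φ(622) = φ(2)·φ(311) = 1·310 = 310 = 2 · 5 · 31.
Divisors of 310: 1, 2, 5, 10, 31, 62, 155, 310.
Compute 395^d (mod 622) for the divisors d until we hit 1:
395^1 ≡ 395 (mod 622)
395^2 ≡ 525 (mod 622)
395^5 ≡ 105 (mod 622)
395^10 ≡ 451 (mod 622)
395^31 ≡ 527 (mod 622)
395^62 ≡ 317 (mod 622)
395^155 ≡ 1 (mod 622) ✓
So ord_622(395) = 155.

155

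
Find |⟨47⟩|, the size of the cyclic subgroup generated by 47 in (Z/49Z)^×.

42

Since 47 ∈ (Z/49Z)^×, its order divides φ(49) = φ(7^2) = 7·(7−1) = 42 = 2 · 3 · 7.
Divisors of 42: 1, 2, 3, 6, 7, 14, 21, 42.
Check 47^d mod 49 for each divisor in increasing order:
47^1 ≡ 47
47^2 ≡ 4
47^3 ≡ 41
47^6 ≡ 15
47^7 ≡ 19
47^14 ≡ 18
47^21 ≡ 48
47^42 ≡ 1
Hence ord(47) = 42.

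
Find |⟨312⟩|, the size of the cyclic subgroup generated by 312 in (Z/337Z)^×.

ord(312) | φ(337) = 337 − 1 = 336 = 2^4 · 3 · 7.
Divisors of 336: 1, 2, 3, 4, 6, 7, 8, 12, 14, 16, 21, 24, 28, 42, 48, 56, 84, 112, 168, 336.
Check 312^d mod 337 for each divisor in increasing order:
312^1 ≡ 312
312^2 ≡ 288
312^3 ≡ 214
312^4 ≡ 42
312^6 ≡ 301
312^7 ≡ 226
312^8 ≡ 79
312^12 ≡ 285
312^14 ≡ 189
312^16 ≡ 175
312^21 ≡ 252
312^24 ≡ 8
312^28 ≡ 336
312^42 ≡ 148
312^48 ≡ 64
312^56 ≡ 1
The smallest such exponent is 56, so the order of 312 is 56.

56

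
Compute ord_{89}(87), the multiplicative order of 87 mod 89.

22

By Lagrange's theorem, ord_89(87) divides φ(89) = 89 − 1 = 88 = 2^3 · 11.
Divisors of 88: 1, 2, 4, 8, 11, 22, 44, 88.
Check 87^d mod 89 for each divisor in increasing order:
87^1 ≡ 87 (mod 89)
87^2 ≡ 4 (mod 89)
87^4 ≡ 16 (mod 89)
87^8 ≡ 78 (mod 89)
87^11 ≡ 88 (mod 89)
87^22 ≡ 1 (mod 89) ✓
So ord_89(87) = 22.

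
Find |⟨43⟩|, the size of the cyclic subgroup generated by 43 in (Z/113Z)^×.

112

ord(43) | φ(113) = 113 − 1 = 112 = 2^4 · 7.
Divisors of 112: 1, 2, 4, 7, 8, 14, 16, 28, 56, 112.
Check 43^d mod 113 for each divisor in increasing order:
43^1 ≡ 43 (mod 113)
43^2 ≡ 41 (mod 113)
43^4 ≡ 99 (mod 113)
43^7 ≡ 65 (mod 113)
43^8 ≡ 83 (mod 113)
43^14 ≡ 44 (mod 113)
43^16 ≡ 109 (mod 113)
43^28 ≡ 15 (mod 113)
43^56 ≡ 112 (mod 113)
43^112 ≡ 1 (mod 113) ✓
So ord_113(43) = 112.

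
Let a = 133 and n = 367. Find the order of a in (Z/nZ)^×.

366

Since 133 ∈ (Z/367Z)^×, its order divides φ(367) = 367 − 1 = 366 = 2 · 3 · 61.
Divisors of 366: 1, 2, 3, 6, 61, 122, 183, 366.
Compute 133^d (mod 367) for the divisors d until we hit 1:
133^1 ≡ 133 (mod 367)
133^2 ≡ 73 (mod 367)
133^3 ≡ 167 (mod 367)
133^6 ≡ 364 (mod 367)
133^61 ≡ 84 (mod 367)
133^122 ≡ 83 (mod 367)
133^183 ≡ 366 (mod 367)
133^366 ≡ 1 (mod 367) ✓
Hence ord(133) = 366.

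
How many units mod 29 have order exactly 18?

φ(29) = 29 − 1 = 28 = 2^2 · 7.
Since (Z/29Z)^× is cyclic of order 28, the number of elements of order d is φ(d) when d | 28 and 0 otherwise.
18 does not divide 28, so no element of (Z/29Z)^× has order 18.

0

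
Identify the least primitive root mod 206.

φ(206) = φ(2)·φ(103) = 1·102 = 102 = 2 · 3 · 17.
Test candidates g = 2, 3, … against the prime factors q ∈ {2, 3, 17} of φ(206): g is a generator iff g^(102/q) ≢ 1 for every such q.
g = 2: gcd(2, 206) = 2 > 1, not a unit — skip.
g = 3: 3^51 ≡ 205; 3^34 ≡ 1 — hits 1, so not a primitive root.
g = 4: gcd(4, 206) = 2 > 1, not a unit — skip.
g = 5: 5^51 ≡ 205; 5^34 ≡ 159; 5^6 ≡ 175 — none is 1, so 5 is a primitive root.
The smallest primitive root modulo 206 is 5.

5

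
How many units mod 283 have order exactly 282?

92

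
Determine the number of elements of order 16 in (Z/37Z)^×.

φ(37) = 37 − 1 = 36 = 2^2 · 3^2.
(Z/37Z)^× is cyclic (|G| = 36); a cyclic group of order m has exactly φ(d) elements of each order d | m, and none otherwise.
Here 36 is not a multiple of 16, so there are no elements of order 16.

0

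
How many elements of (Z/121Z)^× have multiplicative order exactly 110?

40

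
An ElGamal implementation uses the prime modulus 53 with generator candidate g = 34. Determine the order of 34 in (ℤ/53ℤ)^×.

52

The order of 34 must divide φ(53) = 53 − 1 = 52 = 2^2 · 13.
Divisors of 52: 1, 2, 4, 13, 26, 52.
Check 34^d mod 53 for each divisor in increasing order:
34^1 ≡ 34
34^2 ≡ 43
34^4 ≡ 47
34^13 ≡ 23
34^26 ≡ 52
34^52 ≡ 1
Therefore the multiplicative order of 34 modulo 53 is 52.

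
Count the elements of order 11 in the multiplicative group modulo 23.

φ(23) = 23 − 1 = 22 = 2 · 11.
(Z/23Z)^× is cyclic (|G| = 22); a cyclic group of order m has exactly φ(d) elements of each order d | m, and none otherwise.
11 | 22, and φ(11) = 11 − 1 = 10.

10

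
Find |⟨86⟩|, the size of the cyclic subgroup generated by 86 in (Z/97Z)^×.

48

ord(86) | φ(97) = 97 − 1 = 96 = 2^5 · 3.
Divisors of 96: 1, 2, 3, 4, 6, 8, 12, 16, 24, 32, 48, 96.
Test each divisor d:
86^1 ≡ 86 (mod 97)
86^2 ≡ 24 (mod 97)
86^3 ≡ 27 (mod 97)
86^4 ≡ 91 (mod 97)
86^6 ≡ 50 (mod 97)
86^8 ≡ 36 (mod 97)
86^12 ≡ 75 (mod 97)
86^16 ≡ 35 (mod 97)
86^24 ≡ 96 (mod 97)
86^32 ≡ 61 (mod 97)
86^48 ≡ 1 (mod 97) ✓
Hence ord(86) = 48.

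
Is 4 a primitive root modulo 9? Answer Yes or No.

No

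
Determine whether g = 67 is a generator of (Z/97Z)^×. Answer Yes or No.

No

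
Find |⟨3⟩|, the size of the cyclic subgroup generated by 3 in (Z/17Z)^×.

By Lagrange's theorem, ord_17(3) divides φ(17) = 17 − 1 = 16 = 2^4.
Divisors of 16: 1, 2, 4, 8, 16.
Test each divisor d:
3^1 ≡ 3 (mod 17)
3^2 ≡ 9 (mod 17)
3^4 ≡ 13 (mod 17)
3^8 ≡ 16 (mod 17)
3^16 ≡ 1 (mod 17) ✓
Therefore the multiplicative order of 3 modulo 17 is 16.

16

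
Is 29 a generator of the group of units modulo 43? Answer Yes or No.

φ(43) = 43 − 1 = 42 = 2 · 3 · 7.
An element g generates (Z/43Z)^× iff g^(42/q) ≢ 1 (mod 43) for each prime q ∈ {2, 3, 7}.
29^21 ≡ 42 (mod 43)  [q = 2: ≢ 1 ✓]
29^14 ≡ 6 (mod 43)  [q = 3: ≢ 1 ✓]
29^6 ≡ 21 (mod 43)  [q = 7: ≢ 1 ✓]
All checks pass, so 29 has order 42 and is a primitive root modulo 43.

Yes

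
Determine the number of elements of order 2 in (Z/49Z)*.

1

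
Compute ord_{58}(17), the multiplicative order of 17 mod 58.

Since 17 ∈ (Z/58Z)^×, its order divides φ(58) = φ(2)·φ(29) = 1·28 = 28 = 2^2 · 7.
Divisors of 28: 1, 2, 4, 7, 14, 28.
Check 17^d mod 58 for each divisor in increasing order:
17^1 ≡ 17 (mod 58)
17^2 ≡ 57 (mod 58)
17^4 ≡ 1 (mod 58) ✓
So ord_58(17) = 4.

4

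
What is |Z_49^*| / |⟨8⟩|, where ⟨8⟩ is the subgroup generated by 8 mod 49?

The order of 8 must divide φ(49) = φ(7^2) = 7·(7−1) = 42 = 2 · 3 · 7.
Divisors of 42: 1, 2, 3, 6, 7, 14, 21, 42.
Test each divisor d:
8^1 ≡ 8 (mod 49)
8^2 ≡ 15 (mod 49)
8^3 ≡ 22 (mod 49)
8^6 ≡ 43 (mod 49)
8^7 ≡ 1 (mod 49) ✓
Thus |⟨8⟩| = ord(8) = 7.
The index is φ(49) / ord(8) = 42 / 7 = 6.

6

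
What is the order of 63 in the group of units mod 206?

51

The order of 63 must divide φ(206) = φ(2)·φ(103) = 1·102 = 102 = 2 · 3 · 17.
Divisors of 102: 1, 2, 3, 6, 17, 34, 51, 102.
Test each divisor d:
63^1 ≡ 63 (mod 206)
63^2 ≡ 55 (mod 206)
63^3 ≡ 169 (mod 206)
63^6 ≡ 133 (mod 206)
63^17 ≡ 149 (mod 206)
63^34 ≡ 159 (mod 206)
63^51 ≡ 1 (mod 206) ✓
Therefore the multiplicative order of 63 modulo 206 is 51.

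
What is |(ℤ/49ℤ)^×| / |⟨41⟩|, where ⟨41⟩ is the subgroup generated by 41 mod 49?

3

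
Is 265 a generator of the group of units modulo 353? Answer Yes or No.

No

φ(353) = 353 − 1 = 352 = 2^5 · 11.
An element g generates (Z/353Z)^× iff g^(352/q) ≢ 1 (mod 353) for each prime q ∈ {2, 11}.
265^176 ≡ 1 (mod 353)  [q = 2: ≡ 1 ✗]
265^32 ≡ 185 (mod 353)  [q = 11: ≢ 1 ✓]
265^176 ≡ 1 shows ord(265) | 176, strictly less than φ(353); not a primitive root.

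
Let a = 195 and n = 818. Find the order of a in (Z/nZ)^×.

408

The order of 195 must divide φ(818) = φ(2)·φ(409) = 1·408 = 408 = 2^3 · 3 · 17.
Divisors of 408: 1, 2, 3, 4, 6, 8, 12, 17, 24, 34, 51, 68, 102, 136, 204, 408.
Evaluate successive powers at the divisors of 408:
195^1 ≡ 195 (mod 818)
195^2 ≡ 397 (mod 818)
195^3 ≡ 523 (mod 818)
195^4 ≡ 553 (mod 818)
195^6 ≡ 317 (mod 818)
195^8 ≡ 695 (mod 818)
195^12 ≡ 693 (mod 818)
195^17 ≡ 447 (mod 818)
195^24 ≡ 83 (mod 818)
195^34 ≡ 217 (mod 818)
195^51 ≡ 475 (mod 818)
195^68 ≡ 463 (mod 818)
195^102 ≡ 675 (mod 818)
195^136 ≡ 53 (mod 818)
195^204 ≡ 817 (mod 818)
195^408 ≡ 1 (mod 818) ✓
The smallest such exponent is 408, so the order of 195 is 408.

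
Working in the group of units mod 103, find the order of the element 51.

102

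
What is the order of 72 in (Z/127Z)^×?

63

The order of 72 must divide φ(127) = 127 − 1 = 126 = 2 · 3^2 · 7.
Divisors of 126: 1, 2, 3, 6, 7, 9, 14, 18, 21, 42, 63, 126.
Compute 72^d (mod 127) for the divisors d until we hit 1:
72^1 ≡ 72 (mod 127)
72^2 ≡ 104 (mod 127)
72^3 ≡ 122 (mod 127)
72^6 ≡ 25 (mod 127)
72^7 ≡ 22 (mod 127)
72^9 ≡ 2 (mod 127)
72^14 ≡ 103 (mod 127)
72^18 ≡ 4 (mod 127)
72^21 ≡ 107 (mod 127)
72^42 ≡ 19 (mod 127)
72^63 ≡ 1 (mod 127) ✓
So ord_127(72) = 63.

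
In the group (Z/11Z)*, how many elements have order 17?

0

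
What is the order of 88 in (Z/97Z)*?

Since 88 ∈ (Z/97Z)^×, its order divides φ(97) = 97 − 1 = 96 = 2^5 · 3.
Divisors of 96: 1, 2, 3, 4, 6, 8, 12, 16, 24, 32, 48, 96.
Evaluate successive powers at the divisors of 96:
88^1 ≡ 88
88^2 ≡ 81
88^3 ≡ 47
88^4 ≡ 62
88^6 ≡ 75
88^8 ≡ 61
88^12 ≡ 96
88^16 ≡ 35
88^24 ≡ 1
Therefore the multiplicative order of 88 modulo 97 is 24.

24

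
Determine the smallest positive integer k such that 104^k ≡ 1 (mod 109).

54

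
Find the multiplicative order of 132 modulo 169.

156

The order of 132 must divide φ(169) = φ(13^2) = 13·(13−1) = 156 = 2^2 · 3 · 13.
Divisors of 156: 1, 2, 3, 4, 6, 12, 13, 26, 39, 52, 78, 156.
Evaluate successive powers at the divisors of 156:
132^1 ≡ 132 (mod 169)
132^2 ≡ 17 (mod 169)
132^3 ≡ 47 (mod 169)
132^4 ≡ 120 (mod 169)
132^6 ≡ 12 (mod 169)
132^12 ≡ 144 (mod 169)
132^13 ≡ 80 (mod 169)
132^26 ≡ 147 (mod 169)
132^39 ≡ 99 (mod 169)
132^52 ≡ 146 (mod 169)
132^78 ≡ 168 (mod 169)
132^156 ≡ 1 (mod 169) ✓
Hence ord(132) = 156.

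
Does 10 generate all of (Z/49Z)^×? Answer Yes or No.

φ(49) = φ(7^2) = 7·(7−1) = 42 = 2 · 3 · 7.
10 is a primitive root mod 49 iff 10^(φ(49)/q) ≢ 1 for every prime q | φ(49), i.e. q ∈ {2, 3, 7}.
10^21 ≡ 48 (mod 49)  [q = 2: ≢ 1 ✓]
10^14 ≡ 30 (mod 49)  [q = 3: ≢ 1 ✓]
10^6 ≡ 8 (mod 49)  [q = 7: ≢ 1 ✓]
Every test exponent gives a nontrivial residue, hence 10 generates the full group.

Yes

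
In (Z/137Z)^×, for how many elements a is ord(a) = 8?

φ(137) = 137 − 1 = 136 = 2^3 · 17.
In a cyclic group of order 136, there are φ(d) elements of order d for each divisor d of 136, and zero for non-divisors.
8 = 2^3 divides 136, and φ(8) = 4.

4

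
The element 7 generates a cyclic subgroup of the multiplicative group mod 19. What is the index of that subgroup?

6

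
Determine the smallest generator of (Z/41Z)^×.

6

φ(41) = 41 − 1 = 40 = 2^3 · 5.
Test candidates g = 2, 3, … against the prime factors q ∈ {2, 5} of φ(41): g is a generator iff g^(40/q) ≢ 1 for every such q.
g = 2: 2^20 ≡ 1 — hits 1, so not a primitive root.
g = 3: 3^20 ≡ 40; 3^8 ≡ 1 — hits 1, so not a primitive root.
g = 4: 4^20 ≡ 1 — hits 1, so not a primitive root.
g = 5: 5^20 ≡ 1 — hits 1, so not a primitive root.
g = 6: 6^20 ≡ 40; 6^8 ≡ 10 — none is 1, so 6 is a primitive root.
The smallest primitive root modulo 41 is 6.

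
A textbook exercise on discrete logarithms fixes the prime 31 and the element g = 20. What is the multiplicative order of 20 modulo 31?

15

Since 20 ∈ (Z/31Z)^×, its order divides φ(31) = 31 − 1 = 30 = 2 · 3 · 5.
Divisors of 30: 1, 2, 3, 5, 6, 10, 15, 30.
Evaluate successive powers at the divisors of 30:
20^1 ≡ 20
20^2 ≡ 28
20^3 ≡ 2
20^5 ≡ 25
20^6 ≡ 4
20^10 ≡ 5
20^15 ≡ 1
So ord_31(20) = 15.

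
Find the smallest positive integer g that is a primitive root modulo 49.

φ(49) = φ(7^2) = 7·(7−1) = 42 = 2 · 3 · 7.
Test candidates g = 2, 3, … against the prime factors q ∈ {2, 3, 7} of φ(49): g is a generator iff g^(42/q) ≢ 1 for every such q.
g = 2: 2^21 ≡ 1 — hits 1, so not a primitive root.
g = 3: 3^21 ≡ 48; 3^14 ≡ 30; 3^6 ≡ 43 — none is 1, so 3 is a primitive root.
Hence the least primitive root of 49 is 3.

3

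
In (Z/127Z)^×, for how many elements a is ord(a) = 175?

φ(127) = 127 − 1 = 126 = 2 · 3^2 · 7.
In a cyclic group of order 126, there are φ(d) elements of order d for each divisor d of 126, and zero for non-divisors.
Since 175 ∤ 126, the count is 0.

0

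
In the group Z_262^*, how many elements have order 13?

12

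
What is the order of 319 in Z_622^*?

ord(319) | φ(622) = φ(2)·φ(311) = 1·310 = 310 = 2 · 5 · 31.
Divisors of 310: 1, 2, 5, 10, 31, 62, 155, 310.
Test each divisor d:
319^1 ≡ 319
319^2 ≡ 375
319^5 ≡ 113
319^10 ≡ 329
319^31 ≡ 317
319^62 ≡ 347
319^155 ≡ 1
Hence ord(319) = 155.

155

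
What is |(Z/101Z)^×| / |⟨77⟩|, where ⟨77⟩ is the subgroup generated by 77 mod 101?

ord(77) | φ(101) = 101 − 1 = 100 = 2^2 · 5^2.
Divisors of 100: 1, 2, 4, 5, 10, 20, 25, 50, 100.
Check 77^d mod 101 for each divisor in increasing order:
77^1 ≡ 77 (mod 101)
77^2 ≡ 71 (mod 101)
77^4 ≡ 92 (mod 101)
77^5 ≡ 14 (mod 101)
77^10 ≡ 95 (mod 101)
77^20 ≡ 36 (mod 101)
77^25 ≡ 100 (mod 101)
77^50 ≡ 1 (mod 101) ✓
Thus |⟨77⟩| = ord(77) = 50.
Index = |(Z/101Z)^×| / |⟨77⟩| = 100 / 50 = 2.

2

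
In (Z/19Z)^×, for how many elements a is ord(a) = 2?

1

φ(19) = 19 − 1 = 18 = 2 · 3^2.
In a cyclic group of order 18, there are φ(d) elements of order d for each divisor d of 18, and zero for non-divisors.
2 | 18, and φ(2) = 2 − 1 = 1.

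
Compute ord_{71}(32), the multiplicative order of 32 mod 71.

Since 32 ∈ (Z/71Z)^×, its order divides φ(71) = 71 − 1 = 70 = 2 · 5 · 7.
Divisors of 70: 1, 2, 5, 7, 10, 14, 35, 70.
Test each divisor d:
32^1 ≡ 32 (mod 71)
32^2 ≡ 30 (mod 71)
32^5 ≡ 45 (mod 71)
32^7 ≡ 1 (mod 71) ✓
So ord_71(32) = 7.

7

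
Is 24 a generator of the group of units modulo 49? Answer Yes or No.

Yes

φ(49) = φ(7^2) = 7·(7−1) = 42 = 2 · 3 · 7.
24 is a primitive root mod 49 iff 24^(φ(49)/q) ≢ 1 for every prime q | φ(49), i.e. q ∈ {2, 3, 7}.
24^21 ≡ 48 (mod 49)  [q = 2: ≢ 1 ✓]
24^14 ≡ 30 (mod 49)  [q = 3: ≢ 1 ✓]
24^6 ≡ 36 (mod 49)  [q = 7: ≢ 1 ✓]
Every test exponent gives a nontrivial residue, hence 24 generates the full group.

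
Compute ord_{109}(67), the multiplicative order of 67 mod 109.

108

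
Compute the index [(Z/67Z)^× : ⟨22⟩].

6

By Lagrange's theorem, ord_67(22) divides φ(67) = 67 − 1 = 66 = 2 · 3 · 11.
Divisors of 66: 1, 2, 3, 6, 11, 22, 33, 66.
Check 22^d mod 67 for each divisor in increasing order:
22^1 ≡ 22
22^2 ≡ 15
22^3 ≡ 62
22^6 ≡ 25
22^11 ≡ 1
The order of 22 is 11, so the subgroup it generates has 11 elements.
Index = |(Z/67Z)^×| / |⟨22⟩| = 66 / 11 = 6.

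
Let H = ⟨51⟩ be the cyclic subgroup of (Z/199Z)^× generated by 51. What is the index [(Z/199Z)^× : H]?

2

Since 51 ∈ (Z/199Z)^×, its order divides φ(199) = 199 − 1 = 198 = 2 · 3^2 · 11.
Divisors of 198: 1, 2, 3, 6, 9, 11, 18, 22, 33, 66, 99, 198.
Check 51^d mod 199 for each divisor in increasing order:
51^1 ≡ 51 (mod 199)
51^2 ≡ 14 (mod 199)
51^3 ≡ 117 (mod 199)
51^6 ≡ 157 (mod 199)
51^9 ≡ 61 (mod 199)
51^11 ≡ 58 (mod 199)
51^18 ≡ 139 (mod 199)
51^22 ≡ 180 (mod 199)
51^33 ≡ 92 (mod 199)
51^66 ≡ 106 (mod 199)
51^99 ≡ 1 (mod 199) ✓
So ord_199(51) = 99, hence |⟨51⟩| = 99.
The index is φ(199) / ord(51) = 198 / 99 = 2.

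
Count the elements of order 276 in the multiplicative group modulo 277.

88

φ(277) = 277 − 1 = 276 = 2^2 · 3 · 23.
In a cyclic group of order 276, there are φ(d) elements of order d for each divisor d of 276, and zero for non-divisors.
276 = 2^2 · 3 · 23 divides 276, and φ(276) = 88.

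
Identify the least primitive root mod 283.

3

φ(283) = 283 − 1 = 282 = 2 · 3 · 47.
Test candidates g = 2, 3, … against the prime factors q ∈ {2, 3, 47} of φ(283): g is a generator iff g^(282/q) ≢ 1 for every such q.
g = 2: 2^141 ≡ 282; 2^94 ≡ 1 — hits 1, so not a primitive root.
g = 3: 3^141 ≡ 282; 3^94 ≡ 238; 3^6 ≡ 163 — none is 1, so 3 is a primitive root.
So 3 is the smallest generator of (Z/283Z)^×.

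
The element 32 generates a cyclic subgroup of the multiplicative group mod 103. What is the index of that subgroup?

2

ord(32) | φ(103) = 103 − 1 = 102 = 2 · 3 · 17.
Divisors of 102: 1, 2, 3, 6, 17, 34, 51, 102.
Check 32^d mod 103 for each divisor in increasing order:
32^1 ≡ 32
32^2 ≡ 97
32^3 ≡ 14
32^6 ≡ 93
32^17 ≡ 46
32^34 ≡ 56
32^51 ≡ 1
The order of 32 is 51, so the subgroup it generates has 51 elements.
[(Z/103Z)^× : ⟨32⟩] = 102/51 = 2.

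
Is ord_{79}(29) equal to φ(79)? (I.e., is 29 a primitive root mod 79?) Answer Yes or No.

Yes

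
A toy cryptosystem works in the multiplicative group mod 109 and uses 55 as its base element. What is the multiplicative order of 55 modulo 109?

By Lagrange's theorem, ord_109(55) divides φ(109) = 109 − 1 = 108 = 2^2 · 3^3.
Divisors of 108: 1, 2, 3, 4, 6, 9, 12, 18, 27, 36, 54, 108.
Test each divisor d:
55^1 ≡ 55 (mod 109)
55^2 ≡ 82 (mod 109)
55^3 ≡ 41 (mod 109)
55^4 ≡ 75 (mod 109)
55^6 ≡ 46 (mod 109)
55^9 ≡ 33 (mod 109)
55^12 ≡ 45 (mod 109)
55^18 ≡ 108 (mod 109)
55^27 ≡ 76 (mod 109)
55^36 ≡ 1 (mod 109) ✓
Hence ord(55) = 36.

36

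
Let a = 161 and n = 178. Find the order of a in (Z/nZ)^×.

44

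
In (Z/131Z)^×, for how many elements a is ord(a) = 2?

φ(131) = 131 − 1 = 130 = 2 · 5 · 13.
Since (Z/131Z)^× is cyclic of order 130, the number of elements of order d is φ(d) when d | 130 and 0 otherwise.
2 | 130, and φ(2) = 2 − 1 = 1.

1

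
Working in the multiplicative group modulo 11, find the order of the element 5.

5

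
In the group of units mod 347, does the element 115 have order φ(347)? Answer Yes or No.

No

φ(347) = 347 − 1 = 346 = 2 · 173.
115 is a primitive root mod 347 iff 115^(φ(347)/q) ≢ 1 for every prime q | φ(347), i.e. q ∈ {2, 173}.
115^173 ≡ 1 (mod 347)  [q = 2: ≡ 1 ✗]
115^2 ≡ 39 (mod 347)  [q = 173: ≢ 1 ✓]
The check at q = 2 fails, so 115 generates a proper subgroup.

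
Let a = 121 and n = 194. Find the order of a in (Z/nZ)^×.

Since 121 ∈ (Z/194Z)^×, its order divides φ(194) = φ(2)·φ(97) = 1·96 = 96 = 2^5 · 3.
Divisors of 96: 1, 2, 3, 4, 6, 8, 12, 16, 24, 32, 48, 96.
Compute 121^d (mod 194) for the divisors d until we hit 1:
121^1 ≡ 121
121^2 ≡ 91
121^3 ≡ 147
121^4 ≡ 133
121^6 ≡ 75
121^8 ≡ 35
121^12 ≡ 193
121^16 ≡ 61
121^24 ≡ 1
Therefore the multiplicative order of 121 modulo 194 is 24.

24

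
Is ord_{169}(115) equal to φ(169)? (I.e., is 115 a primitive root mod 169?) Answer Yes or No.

φ(169) = φ(13^2) = 13·(13−1) = 156 = 2^2 · 3 · 13.
Test 115^(156/q) mod 169 for each prime factor q of 156:
115^78 ≡ 168 (mod 169)  [q = 2: ≢ 1 ✓]
115^52 ≡ 146 (mod 169)  [q = 3: ≢ 1 ✓]
115^12 ≡ 14 (mod 169)  [q = 13: ≢ 1 ✓]
All checks pass, so 115 has order 156 and is a primitive root modulo 169.

Yes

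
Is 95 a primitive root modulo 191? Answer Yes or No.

Yes

φ(191) = 191 − 1 = 190 = 2 · 5 · 19.
95 is a primitive root mod 191 iff 95^(φ(191)/q) ≢ 1 for every prime q | φ(191), i.e. q ∈ {2, 5, 19}.
95^95 ≡ 190 (mod 191)  [q = 2: ≢ 1 ✓]
95^38 ≡ 39 (mod 191)  [q = 5: ≢ 1 ✓]
95^10 ≡ 36 (mod 191)  [q = 19: ≢ 1 ✓]
None equal 1, so ord_191(95) = 190: 95 is a primitive root.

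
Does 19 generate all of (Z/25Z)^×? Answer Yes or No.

φ(25) = φ(5^2) = 5·(5−1) = 20 = 2^2 · 5.
Test 19^(20/q) mod 25 for each prime factor q of 20:
19^10 ≡ 1 (mod 25)  [q = 2: ≡ 1 ✗]
19^4 ≡ 21 (mod 25)  [q = 5: ≢ 1 ✓]
Since 19^10 ≡ 1, the order of 19 divides 10 < 20, so 19 is not a primitive root.

No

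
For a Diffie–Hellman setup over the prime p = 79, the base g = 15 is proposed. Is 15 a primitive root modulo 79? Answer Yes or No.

No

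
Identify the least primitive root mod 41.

6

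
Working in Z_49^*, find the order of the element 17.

The order of 17 must divide φ(49) = φ(7^2) = 7·(7−1) = 42 = 2 · 3 · 7.
Divisors of 42: 1, 2, 3, 6, 7, 14, 21, 42.
Check 17^d mod 49 for each divisor in increasing order:
17^1 ≡ 17 (mod 49)
17^2 ≡ 44 (mod 49)
17^3 ≡ 13 (mod 49)
17^6 ≡ 22 (mod 49)
17^7 ≡ 31 (mod 49)
17^14 ≡ 30 (mod 49)
17^21 ≡ 48 (mod 49)
17^42 ≡ 1 (mod 49) ✓
The smallest such exponent is 42, so the order of 17 is 42.

42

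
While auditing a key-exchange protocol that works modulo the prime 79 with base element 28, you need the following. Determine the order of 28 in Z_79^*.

78

By Lagrange's theorem, ord_79(28) divides φ(79) = 79 − 1 = 78 = 2 · 3 · 13.
Divisors of 78: 1, 2, 3, 6, 13, 26, 39, 78.
Test each divisor d:
28^1 ≡ 28 (mod 79)
28^2 ≡ 73 (mod 79)
28^3 ≡ 69 (mod 79)
28^6 ≡ 21 (mod 79)
28^13 ≡ 24 (mod 79)
28^26 ≡ 23 (mod 79)
28^39 ≡ 78 (mod 79)
28^78 ≡ 1 (mod 79) ✓
So ord_79(28) = 78.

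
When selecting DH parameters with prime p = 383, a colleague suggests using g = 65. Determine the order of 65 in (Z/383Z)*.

By Lagrange's theorem, ord_383(65) divides φ(383) = 383 − 1 = 382 = 2 · 191.
Divisors of 382: 1, 2, 191, 382.
Compute 65^d (mod 383) for the divisors d until we hit 1:
65^1 ≡ 65
65^2 ≡ 12
65^191 ≡ 1
So ord_383(65) = 191.

191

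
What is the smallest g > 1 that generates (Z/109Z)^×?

φ(109) = 109 − 1 = 108 = 2^2 · 3^3.
g is a primitive root iff g^(108/q) ≢ 1 (mod 109) for each prime q ∈ {2, 3}.
g = 2: 2^54 ≡ 108; 2^36 ≡ 1 — hits 1, so not a primitive root.
g = 3: 3^54 ≡ 1 — hits 1, so not a primitive root.
g = 4: 4^54 ≡ 1 — hits 1, so not a primitive root.
g = 5: 5^54 ≡ 1 — hits 1, so not a primitive root.
g = 6: 6^54 ≡ 108; 6^36 ≡ 63 — none is 1, so 6 is a primitive root.
Hence the least primitive root of 109 is 6.

6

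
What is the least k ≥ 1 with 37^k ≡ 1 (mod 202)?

25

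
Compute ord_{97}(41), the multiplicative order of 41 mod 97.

By Lagrange's theorem, ord_97(41) divides φ(97) = 97 − 1 = 96 = 2^5 · 3.
Divisors of 96: 1, 2, 3, 4, 6, 8, 12, 16, 24, 32, 48, 96.
Test each divisor d:
41^1 ≡ 41
41^2 ≡ 32
41^3 ≡ 51
41^4 ≡ 54
41^6 ≡ 79
41^8 ≡ 6
41^12 ≡ 33
41^16 ≡ 36
41^24 ≡ 22
41^32 ≡ 35
41^48 ≡ 96
41^96 ≡ 1
Therefore the multiplicative order of 41 modulo 97 is 96.

96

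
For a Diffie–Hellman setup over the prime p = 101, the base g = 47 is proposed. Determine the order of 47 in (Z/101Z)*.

50

Since 47 ∈ (Z/101Z)^×, its order divides φ(101) = 101 − 1 = 100 = 2^2 · 5^2.
Divisors of 100: 1, 2, 4, 5, 10, 20, 25, 50, 100.
Test each divisor d:
47^1 ≡ 47
47^2 ≡ 88
47^4 ≡ 68
47^5 ≡ 65
47^10 ≡ 84
47^20 ≡ 87
47^25 ≡ 100
47^50 ≡ 1
Therefore the multiplicative order of 47 modulo 101 is 50.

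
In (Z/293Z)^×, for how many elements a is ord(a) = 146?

φ(293) = 293 − 1 = 292 = 2^2 · 73.
(Z/293Z)^× is cyclic (|G| = 292); a cyclic group of order m has exactly φ(d) elements of each order d | m, and none otherwise.
146 = 2 · 73 divides 292, and φ(146) = 72.

72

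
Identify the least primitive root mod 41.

6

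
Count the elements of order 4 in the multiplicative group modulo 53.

2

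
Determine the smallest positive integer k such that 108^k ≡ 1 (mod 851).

By Lagrange's theorem, ord_851(108) divides φ(851) = φ(23·37) = (23−1)·(37−1) = 22·36 = 792 = 2^3 · 3^2 · 11.
Divisors of 792: 1, 2, 3, 4, 6, 8, 9, 11, 12, 18, 22, 24, 33, 36, 44, 66, 72, 88, 99, 132, 198, 264, 396, 792.
Evaluate successive powers at the divisors of 792:
108^1 ≡ 108
108^2 ≡ 601
108^3 ≡ 232
108^4 ≡ 377
108^6 ≡ 211
108^8 ≡ 12
108^9 ≡ 445
108^11 ≡ 231
108^12 ≡ 269
108^18 ≡ 593
108^22 ≡ 599
108^24 ≡ 26
108^33 ≡ 507
108^36 ≡ 186
108^44 ≡ 530
108^66 ≡ 47
108^72 ≡ 556
108^88 ≡ 70
108^99 ≡ 1
So ord_851(108) = 99.

99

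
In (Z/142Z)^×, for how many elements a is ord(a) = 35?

φ(142) = φ(2)·φ(71) = 1·70 = 70 = 2 · 5 · 7.
(Z/142Z)^× is cyclic (|G| = 70); a cyclic group of order m has exactly φ(d) elements of each order d | m, and none otherwise.
35 = 5 · 7 divides 70, and φ(35) = 24.

24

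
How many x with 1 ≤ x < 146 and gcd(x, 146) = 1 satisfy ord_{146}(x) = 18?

6

φ(146) = φ(2)·φ(73) = 1·72 = 72 = 2^3 · 3^2.
(Z/146Z)^× is cyclic (|G| = 72); a cyclic group of order m has exactly φ(d) elements of each order d | m, and none otherwise.
18 = 2 · 3^2 divides 72, and φ(18) = 6.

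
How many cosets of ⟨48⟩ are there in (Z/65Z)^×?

4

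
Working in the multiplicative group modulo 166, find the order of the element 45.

The order of 45 must divide φ(166) = φ(2)·φ(83) = 1·82 = 82 = 2 · 41.
Divisors of 82: 1, 2, 41, 82.
Test each divisor d:
45^1 ≡ 45
45^2 ≡ 33
45^41 ≡ 165
45^82 ≡ 1
So ord_166(45) = 82.

82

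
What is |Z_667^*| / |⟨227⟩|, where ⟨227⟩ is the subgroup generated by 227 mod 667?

4

Since 227 ∈ (Z/667Z)^×, its order divides φ(667) = φ(23·29) = (23−1)·(29−1) = 22·28 = 616 = 2^3 · 7 · 11.
Divisors of 616: 1, 2, 4, 7, 8, 11, 14, 22, 28, 44, 56, 77, 88, 154, 308, 616.
Evaluate successive powers at the divisors of 616:
227^1 ≡ 227 (mod 667)
227^2 ≡ 170 (mod 667)
227^4 ≡ 219 (mod 667)
227^7 ≡ 320 (mod 667)
227^8 ≡ 604 (mod 667)
227^11 ≡ 45 (mod 667)
227^14 ≡ 349 (mod 667)
227^22 ≡ 24 (mod 667)
227^28 ≡ 407 (mod 667)
227^44 ≡ 576 (mod 667)
227^56 ≡ 233 (mod 667)
227^77 ≡ 436 (mod 667)
227^88 ≡ 277 (mod 667)
227^154 ≡ 1 (mod 667) ✓
The order of 227 is 154, so the subgroup it generates has 154 elements.
The index is φ(667) / ord(227) = 616 / 154 = 4.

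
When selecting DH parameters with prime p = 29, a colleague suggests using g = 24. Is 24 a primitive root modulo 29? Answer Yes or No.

No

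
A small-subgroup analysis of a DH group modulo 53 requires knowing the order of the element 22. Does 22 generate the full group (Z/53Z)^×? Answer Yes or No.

Yes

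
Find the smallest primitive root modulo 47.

5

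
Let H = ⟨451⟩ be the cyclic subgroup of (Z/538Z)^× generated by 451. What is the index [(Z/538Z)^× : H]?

2

The order of 451 must divide φ(538) = φ(2)·φ(269) = 1·268 = 268 = 2^2 · 67.
Divisors of 268: 1, 2, 4, 67, 134, 268.
Evaluate successive powers at the divisors of 268:
451^1 ≡ 451 (mod 538)
451^2 ≡ 37 (mod 538)
451^4 ≡ 293 (mod 538)
451^67 ≡ 537 (mod 538)
451^134 ≡ 1 (mod 538) ✓
So ord_538(451) = 134, hence |⟨451⟩| = 134.
[(Z/538Z)^× : ⟨451⟩] = 268/134 = 2.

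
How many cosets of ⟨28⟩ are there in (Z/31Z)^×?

2

The order of 28 must divide φ(31) = 31 − 1 = 30 = 2 · 3 · 5.
Divisors of 30: 1, 2, 3, 5, 6, 10, 15, 30.
Compute 28^d (mod 31) for the divisors d until we hit 1:
28^1 ≡ 28 (mod 31)
28^2 ≡ 9 (mod 31)
28^3 ≡ 4 (mod 31)
28^5 ≡ 5 (mod 31)
28^6 ≡ 16 (mod 31)
28^10 ≡ 25 (mod 31)
28^15 ≡ 1 (mod 31) ✓
The order of 28 is 15, so the subgroup it generates has 15 elements.
[(Z/31Z)^× : ⟨28⟩] = 30/15 = 2.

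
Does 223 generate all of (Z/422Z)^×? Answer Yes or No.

No

φ(422) = φ(2)·φ(211) = 1·210 = 210 = 2 · 3 · 5 · 7.
An element g generates (Z/422Z)^× iff g^(210/q) ≢ 1 (mod 422) for each prime q ∈ {2, 3, 5, 7}.
223^105 ≡ 421 (mod 422)  [q = 2: ≢ 1 ✓]
223^70 ≡ 1 (mod 422)  [q = 3: ≡ 1 ✗]
223^42 ≡ 1 (mod 422)  [q = 5: ≡ 1 ✗]
223^30 ≡ 355 (mod 422)  [q = 7: ≢ 1 ✓]
Since 223^70 ≡ 1, the order of 223 divides 70 < 210, so 223 is not a primitive root.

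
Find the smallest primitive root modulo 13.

φ(13) = 13 − 1 = 12 = 2^2 · 3.
Test candidates g = 2, 3, … against the prime factors q ∈ {2, 3} of φ(13): g is a generator iff g^(12/q) ≢ 1 for every such q.
g = 2: 2^6 ≡ 12; 2^4 ≡ 3 — none is 1, so 2 is a primitive root.
Hence the least primitive root of 13 is 2.

2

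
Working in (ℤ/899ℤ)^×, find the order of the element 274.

By Lagrange's theorem, ord_899(274) divides φ(899) = φ(29·31) = (29−1)·(31−1) = 28·30 = 840 = 2^3 · 3 · 5 · 7.
Divisors of 840: 1, 2, 3, 4, 5, 6, 7, 8, 10, 12, 14, 15, 20, 21, 24, 28, 30, 35, 40, 42, 56, 60, 70, 84, 105, 120, 140, 168, 210, 280, 420, 840.
Evaluate successive powers at the divisors of 840:
274^1 ≡ 274 (mod 899)
274^2 ≡ 459 (mod 899)
274^3 ≡ 805 (mod 899)
274^4 ≡ 315 (mod 899)
274^5 ≡ 6 (mod 899)
274^6 ≡ 745 (mod 899)
274^7 ≡ 57 (mod 899)
274^8 ≡ 335 (mod 899)
274^10 ≡ 36 (mod 899)
274^12 ≡ 342 (mod 899)
274^14 ≡ 552 (mod 899)
274^15 ≡ 216 (mod 899)
274^20 ≡ 397 (mod 899)
274^21 ≡ 898 (mod 899)
274^24 ≡ 94 (mod 899)
274^28 ≡ 842 (mod 899)
274^30 ≡ 807 (mod 899)
274^35 ≡ 347 (mod 899)
274^40 ≡ 284 (mod 899)
274^42 ≡ 1 (mod 899) ✓
So ord_899(274) = 42.

42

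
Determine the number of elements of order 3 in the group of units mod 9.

2

φ(9) = φ(3^2) = 3·(3−1) = 6 = 2 · 3.
(Z/9Z)^× is cyclic (|G| = 6); a cyclic group of order m has exactly φ(d) elements of each order d | m, and none otherwise.
3 | 6, and φ(3) = 3 − 1 = 2.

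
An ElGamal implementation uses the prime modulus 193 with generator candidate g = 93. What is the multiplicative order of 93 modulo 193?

96

By Lagrange's theorem, ord_193(93) divides φ(193) = 193 − 1 = 192 = 2^6 · 3.
Divisors of 192: 1, 2, 3, 4, 6, 8, 12, 16, 24, 32, 48, 64, 96, 192.
Evaluate successive powers at the divisors of 192:
93^1 ≡ 93
93^2 ≡ 157
93^3 ≡ 126
93^4 ≡ 138
93^6 ≡ 50
93^8 ≡ 130
93^12 ≡ 184
93^16 ≡ 109
93^24 ≡ 81
93^32 ≡ 108
93^48 ≡ 192
93^64 ≡ 84
93^96 ≡ 1
The smallest such exponent is 96, so the order of 93 is 96.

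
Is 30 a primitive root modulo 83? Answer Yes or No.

φ(83) = 83 − 1 = 82 = 2 · 41.
It suffices to check that the order of 30 is not a proper divisor of 82: compute 30^(82/q) for q ∈ {2, 41}.
30^41 ≡ 1 (mod 83)  [q = 2: ≡ 1 ✗]
30^2 ≡ 70 (mod 83)  [q = 41: ≢ 1 ✓]
The check at q = 2 fails, so 30 generates a proper subgroup.

No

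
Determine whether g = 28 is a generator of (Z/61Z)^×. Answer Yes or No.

φ(61) = 61 − 1 = 60 = 2^2 · 3 · 5.
28 is a primitive root mod 61 iff 28^(φ(61)/q) ≢ 1 for every prime q | φ(61), i.e. q ∈ {2, 3, 5}.
28^30 ≡ 60 (mod 61)  [q = 2: ≢ 1 ✓]
28^20 ≡ 1 (mod 61)  [q = 3: ≡ 1 ✗]
28^12 ≡ 9 (mod 61)  [q = 5: ≢ 1 ✓]
The check at q = 3 fails, so 28 generates a proper subgroup.

No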